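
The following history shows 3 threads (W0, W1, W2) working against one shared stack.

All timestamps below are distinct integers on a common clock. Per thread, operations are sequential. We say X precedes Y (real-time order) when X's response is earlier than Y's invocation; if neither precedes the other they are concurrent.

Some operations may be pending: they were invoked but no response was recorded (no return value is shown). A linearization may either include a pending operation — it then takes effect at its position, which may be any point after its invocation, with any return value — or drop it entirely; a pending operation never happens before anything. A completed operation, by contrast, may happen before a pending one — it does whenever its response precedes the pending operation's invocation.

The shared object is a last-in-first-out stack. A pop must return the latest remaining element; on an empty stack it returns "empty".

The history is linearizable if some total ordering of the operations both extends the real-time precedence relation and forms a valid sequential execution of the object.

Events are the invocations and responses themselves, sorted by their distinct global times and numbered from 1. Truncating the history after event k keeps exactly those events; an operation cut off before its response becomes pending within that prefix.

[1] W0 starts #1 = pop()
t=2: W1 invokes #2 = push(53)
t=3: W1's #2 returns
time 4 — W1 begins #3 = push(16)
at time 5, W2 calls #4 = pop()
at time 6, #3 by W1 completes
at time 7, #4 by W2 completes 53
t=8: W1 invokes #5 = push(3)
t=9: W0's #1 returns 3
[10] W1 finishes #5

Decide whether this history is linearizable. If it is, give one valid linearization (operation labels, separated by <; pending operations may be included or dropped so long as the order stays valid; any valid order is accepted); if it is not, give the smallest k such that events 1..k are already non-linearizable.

linearizable — witness: #2 < #4 < #3 < #5 < #1

after step 1 (#2 push(53)): stack <53>
after step 2 (#4 pop() → 53): stack <>
after step 3 (#3 push(16)): stack <16>
after step 4 (#5 push(3)): stack <16,3>
after step 5 (#1 pop() → 3): stack <16>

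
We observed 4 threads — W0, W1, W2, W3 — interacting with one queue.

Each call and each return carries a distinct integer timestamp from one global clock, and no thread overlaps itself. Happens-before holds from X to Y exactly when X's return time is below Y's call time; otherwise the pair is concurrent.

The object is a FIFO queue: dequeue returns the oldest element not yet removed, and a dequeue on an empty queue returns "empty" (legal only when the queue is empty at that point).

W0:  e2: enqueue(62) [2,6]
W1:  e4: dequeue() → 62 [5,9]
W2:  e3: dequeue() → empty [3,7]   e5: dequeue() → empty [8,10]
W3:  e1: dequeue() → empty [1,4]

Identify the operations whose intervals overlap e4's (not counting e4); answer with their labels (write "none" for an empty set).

concurrent with e4 ([5,9]): every op whose interval crosses 5..9
e1 [1,4]: before
e2 [2,6]: concurrent
e3 [3,7]: concurrent
e5 [8,10]: concurrent

e2, e3, e5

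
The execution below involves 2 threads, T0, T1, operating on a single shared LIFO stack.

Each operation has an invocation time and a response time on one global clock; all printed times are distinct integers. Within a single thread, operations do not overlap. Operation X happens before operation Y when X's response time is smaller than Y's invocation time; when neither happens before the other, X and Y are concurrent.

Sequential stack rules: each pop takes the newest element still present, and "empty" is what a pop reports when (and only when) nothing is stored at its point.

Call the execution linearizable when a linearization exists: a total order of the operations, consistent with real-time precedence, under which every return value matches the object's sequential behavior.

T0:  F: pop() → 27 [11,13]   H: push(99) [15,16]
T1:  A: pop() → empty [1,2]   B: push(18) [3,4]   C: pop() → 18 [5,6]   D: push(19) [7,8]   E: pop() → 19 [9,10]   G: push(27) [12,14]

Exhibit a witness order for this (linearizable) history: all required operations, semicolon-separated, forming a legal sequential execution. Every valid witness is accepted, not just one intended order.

step 1: A pop() → empty — stack <>
step 2: B push(18) — stack <18>
step 3: C pop() → 18 — stack <>
step 4: D push(19) — stack <19>
step 5: E pop() → 19 — stack <>
step 6: G push(27) — stack <27>
step 7: F pop() → 27 — stack <>
step 8: H push(99) — stack <99>

A; B; C; D; E; G; F; H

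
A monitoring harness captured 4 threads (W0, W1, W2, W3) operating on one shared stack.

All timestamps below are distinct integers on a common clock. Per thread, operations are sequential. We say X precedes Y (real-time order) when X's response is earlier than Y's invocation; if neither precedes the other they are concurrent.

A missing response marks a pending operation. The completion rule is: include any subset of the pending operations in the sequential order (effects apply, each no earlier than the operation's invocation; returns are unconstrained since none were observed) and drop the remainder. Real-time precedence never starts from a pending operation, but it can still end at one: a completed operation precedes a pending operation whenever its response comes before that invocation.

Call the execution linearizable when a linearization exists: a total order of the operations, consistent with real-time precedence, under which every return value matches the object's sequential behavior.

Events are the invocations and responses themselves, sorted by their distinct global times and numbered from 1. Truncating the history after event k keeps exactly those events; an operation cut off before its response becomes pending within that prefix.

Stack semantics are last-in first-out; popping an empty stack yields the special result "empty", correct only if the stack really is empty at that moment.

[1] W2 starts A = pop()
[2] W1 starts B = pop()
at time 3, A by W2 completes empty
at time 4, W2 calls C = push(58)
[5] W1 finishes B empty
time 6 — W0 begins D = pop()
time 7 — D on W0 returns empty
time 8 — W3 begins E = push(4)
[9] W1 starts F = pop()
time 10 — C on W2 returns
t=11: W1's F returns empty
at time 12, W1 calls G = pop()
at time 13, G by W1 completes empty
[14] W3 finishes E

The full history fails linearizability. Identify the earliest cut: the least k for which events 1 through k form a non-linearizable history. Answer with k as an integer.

13

events 1..12 are linearizable, e.g. via A, B, D, F, C:
step 1: A pop() → empty — stack <>
step 2: B pop() → empty — stack <>
step 3: D pop() → empty — stack <>
step 4: F pop() → empty — stack <>
step 5: C push(58) — stack <58>
once event 13 joins (G's response, time 13), exhaustive search finds no witness
include/drop combinations of the 1 pending operation (E) were all tried; none helps
one such order, A, B, C, D, F, G (pending dropped), breaks at step 4 where D pop() → empty is illegal
one such order, A, B, D, C, F, G (pending dropped), breaks at step 5 where F pop() → empty is illegal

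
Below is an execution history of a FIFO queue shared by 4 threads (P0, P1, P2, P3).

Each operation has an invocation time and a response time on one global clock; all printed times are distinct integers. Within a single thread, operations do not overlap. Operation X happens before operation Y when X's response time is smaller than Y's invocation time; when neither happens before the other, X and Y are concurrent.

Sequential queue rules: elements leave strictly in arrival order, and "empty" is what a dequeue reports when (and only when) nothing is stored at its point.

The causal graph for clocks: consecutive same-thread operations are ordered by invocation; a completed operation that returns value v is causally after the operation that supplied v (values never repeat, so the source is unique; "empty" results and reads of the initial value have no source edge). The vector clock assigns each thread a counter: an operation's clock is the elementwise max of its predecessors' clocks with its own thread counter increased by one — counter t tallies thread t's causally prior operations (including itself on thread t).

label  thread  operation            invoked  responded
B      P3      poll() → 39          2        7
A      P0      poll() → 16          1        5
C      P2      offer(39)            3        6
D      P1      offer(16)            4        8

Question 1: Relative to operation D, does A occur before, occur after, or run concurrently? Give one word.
Answer: concurrent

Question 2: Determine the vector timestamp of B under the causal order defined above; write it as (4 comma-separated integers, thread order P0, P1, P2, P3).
Answer: (0, 0, 1, 1)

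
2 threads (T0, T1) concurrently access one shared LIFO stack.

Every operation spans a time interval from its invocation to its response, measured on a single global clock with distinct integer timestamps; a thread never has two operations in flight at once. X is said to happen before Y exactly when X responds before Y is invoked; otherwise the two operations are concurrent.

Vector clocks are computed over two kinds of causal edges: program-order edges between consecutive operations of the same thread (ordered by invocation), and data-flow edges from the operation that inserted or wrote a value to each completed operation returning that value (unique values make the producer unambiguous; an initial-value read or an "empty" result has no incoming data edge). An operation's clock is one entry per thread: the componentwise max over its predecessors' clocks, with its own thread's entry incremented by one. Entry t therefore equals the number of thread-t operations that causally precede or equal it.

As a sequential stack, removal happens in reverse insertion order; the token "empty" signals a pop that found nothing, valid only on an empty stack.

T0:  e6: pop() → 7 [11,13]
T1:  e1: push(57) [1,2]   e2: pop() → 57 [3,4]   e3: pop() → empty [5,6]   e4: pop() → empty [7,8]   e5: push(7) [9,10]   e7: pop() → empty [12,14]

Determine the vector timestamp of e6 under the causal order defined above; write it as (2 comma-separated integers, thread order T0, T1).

(1, 5)

e1, invoked 1, has no incoming edges; only T1's bump applies → (0, 1)
from VC(e1)=(0, 1), e2 (invoked 3) maxes components and bumps T1 → (0, 2)
from VC(e2)=(0, 2), e3 (invoked 5) maxes components and bumps T1 → (0, 3)
from VC(e3)=(0, 3), e4 (invoked 7) maxes components and bumps T1 → (0, 4)
from VC(e4)=(0, 4), e5 (invoked 9) maxes components and bumps T1 → (0, 5)
from VC(e5)=(0, 5), e7 (invoked 12) maxes components and bumps T1 → (0, 6)
from VC(e5)=(0, 5), e6 (invoked 11) maxes components and bumps T0 → (1, 5)
target: VC(e6) = (1, 5)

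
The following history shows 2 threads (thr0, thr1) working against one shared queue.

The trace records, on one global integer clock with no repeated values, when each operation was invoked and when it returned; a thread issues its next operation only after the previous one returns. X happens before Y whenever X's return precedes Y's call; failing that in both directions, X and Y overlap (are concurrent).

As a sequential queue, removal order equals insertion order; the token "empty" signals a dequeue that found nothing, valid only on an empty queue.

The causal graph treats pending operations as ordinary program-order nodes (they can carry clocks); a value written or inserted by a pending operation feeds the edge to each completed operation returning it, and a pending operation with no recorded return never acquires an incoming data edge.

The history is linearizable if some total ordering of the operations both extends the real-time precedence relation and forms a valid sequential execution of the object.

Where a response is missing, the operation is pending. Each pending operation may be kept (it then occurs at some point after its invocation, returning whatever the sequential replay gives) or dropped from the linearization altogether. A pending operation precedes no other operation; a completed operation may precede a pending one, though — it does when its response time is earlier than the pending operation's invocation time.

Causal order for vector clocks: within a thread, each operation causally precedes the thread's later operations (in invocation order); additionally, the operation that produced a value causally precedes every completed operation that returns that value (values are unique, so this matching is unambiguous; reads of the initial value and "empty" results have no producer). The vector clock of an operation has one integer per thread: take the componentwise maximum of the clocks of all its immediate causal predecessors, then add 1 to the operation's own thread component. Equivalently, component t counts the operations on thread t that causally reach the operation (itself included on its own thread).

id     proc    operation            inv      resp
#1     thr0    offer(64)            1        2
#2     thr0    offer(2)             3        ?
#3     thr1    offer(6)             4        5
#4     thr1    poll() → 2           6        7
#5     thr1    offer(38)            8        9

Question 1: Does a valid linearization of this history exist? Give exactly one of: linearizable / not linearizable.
not linearizable

cut after 6 events: linearizable; cut after 7 events (#4 responds, time 7): not linearizable
the sole real-time-consistent order of 3 completed operations fails the queue replay
no completion choice of the 1 pending operation (#2) rescues it — every subset was tried
take #1, #3, #4 (pending dropped): step 3 already fails, because #4 poll() → 2 cannot occur there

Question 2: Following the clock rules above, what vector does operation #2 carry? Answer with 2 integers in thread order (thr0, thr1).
Answer: (2, 0)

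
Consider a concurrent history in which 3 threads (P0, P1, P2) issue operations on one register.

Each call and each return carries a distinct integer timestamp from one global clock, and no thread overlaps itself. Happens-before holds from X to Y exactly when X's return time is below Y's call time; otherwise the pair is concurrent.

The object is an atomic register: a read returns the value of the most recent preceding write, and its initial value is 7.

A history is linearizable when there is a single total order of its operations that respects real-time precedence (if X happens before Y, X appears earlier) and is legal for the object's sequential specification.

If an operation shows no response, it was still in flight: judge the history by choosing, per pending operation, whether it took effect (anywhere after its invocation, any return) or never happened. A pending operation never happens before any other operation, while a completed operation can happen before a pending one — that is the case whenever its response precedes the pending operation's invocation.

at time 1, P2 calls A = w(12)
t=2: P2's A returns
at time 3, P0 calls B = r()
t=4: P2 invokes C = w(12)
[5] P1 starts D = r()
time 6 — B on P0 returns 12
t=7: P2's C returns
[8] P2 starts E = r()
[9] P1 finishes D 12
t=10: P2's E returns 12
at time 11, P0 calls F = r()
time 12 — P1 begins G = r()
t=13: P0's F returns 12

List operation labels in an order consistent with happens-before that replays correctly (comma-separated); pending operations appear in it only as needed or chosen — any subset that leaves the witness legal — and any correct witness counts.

A, B, C, D, E, F

1. A w(12), leaving value 12
2. B r() → 12, leaving value 12
3. C w(12), leaving value 12
4. D r() → 12, leaving value 12
5. E r() → 12, leaving value 12
6. F r() → 12, leaving value 12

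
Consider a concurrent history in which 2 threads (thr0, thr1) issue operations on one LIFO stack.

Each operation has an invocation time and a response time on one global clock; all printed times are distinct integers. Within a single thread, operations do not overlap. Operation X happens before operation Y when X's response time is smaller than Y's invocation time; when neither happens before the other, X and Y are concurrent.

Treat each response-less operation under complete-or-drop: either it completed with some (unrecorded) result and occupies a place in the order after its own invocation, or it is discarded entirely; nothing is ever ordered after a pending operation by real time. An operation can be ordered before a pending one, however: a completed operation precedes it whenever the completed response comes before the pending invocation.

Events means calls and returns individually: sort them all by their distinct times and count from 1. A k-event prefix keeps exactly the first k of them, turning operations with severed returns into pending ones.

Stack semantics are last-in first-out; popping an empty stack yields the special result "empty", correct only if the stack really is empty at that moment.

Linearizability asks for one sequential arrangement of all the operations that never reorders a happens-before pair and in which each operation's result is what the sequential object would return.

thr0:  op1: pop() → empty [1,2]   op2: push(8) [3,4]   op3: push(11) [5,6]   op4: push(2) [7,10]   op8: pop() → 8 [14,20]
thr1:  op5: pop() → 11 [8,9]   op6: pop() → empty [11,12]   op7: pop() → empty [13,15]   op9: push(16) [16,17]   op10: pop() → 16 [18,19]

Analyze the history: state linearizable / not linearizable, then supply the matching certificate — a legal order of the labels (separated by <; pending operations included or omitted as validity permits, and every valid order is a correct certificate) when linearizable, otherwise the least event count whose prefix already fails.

not linearizable — minimal violating prefix: 12 events

cut after 11 events: linearizable; cut after 12 events (op6 responds, time 12): not linearizable
the 6 completed operations admit 2 real-time orders; each fails the LIFO stack replay
take op1, op2, op3, op4, op5, op6: step 5 already fails, because op5 pop() → 11 cannot occur there
take op1, op2, op3, op5, op4, op6: step 6 already fails, because op6 pop() → empty cannot occur there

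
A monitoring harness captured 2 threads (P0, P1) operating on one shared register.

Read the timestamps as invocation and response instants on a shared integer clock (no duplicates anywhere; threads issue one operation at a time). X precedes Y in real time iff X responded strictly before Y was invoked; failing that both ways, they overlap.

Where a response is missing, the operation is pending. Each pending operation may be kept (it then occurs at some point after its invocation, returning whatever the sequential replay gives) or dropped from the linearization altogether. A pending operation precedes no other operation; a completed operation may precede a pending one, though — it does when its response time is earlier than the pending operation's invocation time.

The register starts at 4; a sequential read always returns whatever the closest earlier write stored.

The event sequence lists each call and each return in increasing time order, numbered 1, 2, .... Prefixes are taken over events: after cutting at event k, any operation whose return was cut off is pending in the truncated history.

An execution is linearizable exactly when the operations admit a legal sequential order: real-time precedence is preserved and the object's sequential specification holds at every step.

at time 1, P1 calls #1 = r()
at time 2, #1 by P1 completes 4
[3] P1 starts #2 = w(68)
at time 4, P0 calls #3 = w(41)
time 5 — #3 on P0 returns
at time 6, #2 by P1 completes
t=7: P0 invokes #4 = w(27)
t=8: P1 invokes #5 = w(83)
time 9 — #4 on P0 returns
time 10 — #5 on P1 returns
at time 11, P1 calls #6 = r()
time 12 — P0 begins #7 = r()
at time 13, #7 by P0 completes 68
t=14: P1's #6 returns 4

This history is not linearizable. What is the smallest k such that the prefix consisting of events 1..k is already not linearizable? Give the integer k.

13

one valid order for events 1..12 is #1, #2, #3, #4, #5:
step 1: #1 r() → 4 — value 4
step 2: #2 w(68) — value 68
step 3: #3 w(41) — value 41
step 4: #4 w(27) — value 27
step 5: #5 w(83) — value 83
at event 13 (#7's time-13 response) nothing linearizes any more
every completion of the 1 pending operation (#6) was checked; none linearizes
e.g. #1, #2, #3, #4, #5, #7 (pending dropped): illegal at step 6, since #7 r() → 68 cannot apply there
e.g. #1, #2, #3, #5, #4, #7 (pending dropped): illegal at step 6, since #7 r() → 68 cannot apply there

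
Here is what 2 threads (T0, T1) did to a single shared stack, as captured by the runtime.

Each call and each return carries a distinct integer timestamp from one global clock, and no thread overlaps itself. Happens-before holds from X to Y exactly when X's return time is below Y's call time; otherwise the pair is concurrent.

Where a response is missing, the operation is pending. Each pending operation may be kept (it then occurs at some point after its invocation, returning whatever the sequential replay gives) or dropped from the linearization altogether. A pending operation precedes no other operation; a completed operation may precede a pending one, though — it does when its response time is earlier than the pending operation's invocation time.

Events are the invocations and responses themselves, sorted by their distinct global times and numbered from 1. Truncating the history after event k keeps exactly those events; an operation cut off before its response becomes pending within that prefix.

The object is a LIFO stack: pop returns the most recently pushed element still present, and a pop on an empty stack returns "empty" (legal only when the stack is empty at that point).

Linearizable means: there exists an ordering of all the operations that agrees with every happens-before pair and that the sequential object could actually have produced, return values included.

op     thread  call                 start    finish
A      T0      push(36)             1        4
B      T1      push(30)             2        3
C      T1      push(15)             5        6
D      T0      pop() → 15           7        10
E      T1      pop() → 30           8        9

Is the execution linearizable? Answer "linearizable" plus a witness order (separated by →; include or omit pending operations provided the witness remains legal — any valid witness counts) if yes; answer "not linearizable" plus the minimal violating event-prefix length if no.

linearizable — witness: A → B → C → D → E

1. A push(36), leaving stack <36>
2. B push(30), leaving stack <36,30>
3. C push(15), leaving stack <36,30,15>
4. D pop() → 15, leaving stack <36,30>
5. E pop() → 30, leaving stack <36>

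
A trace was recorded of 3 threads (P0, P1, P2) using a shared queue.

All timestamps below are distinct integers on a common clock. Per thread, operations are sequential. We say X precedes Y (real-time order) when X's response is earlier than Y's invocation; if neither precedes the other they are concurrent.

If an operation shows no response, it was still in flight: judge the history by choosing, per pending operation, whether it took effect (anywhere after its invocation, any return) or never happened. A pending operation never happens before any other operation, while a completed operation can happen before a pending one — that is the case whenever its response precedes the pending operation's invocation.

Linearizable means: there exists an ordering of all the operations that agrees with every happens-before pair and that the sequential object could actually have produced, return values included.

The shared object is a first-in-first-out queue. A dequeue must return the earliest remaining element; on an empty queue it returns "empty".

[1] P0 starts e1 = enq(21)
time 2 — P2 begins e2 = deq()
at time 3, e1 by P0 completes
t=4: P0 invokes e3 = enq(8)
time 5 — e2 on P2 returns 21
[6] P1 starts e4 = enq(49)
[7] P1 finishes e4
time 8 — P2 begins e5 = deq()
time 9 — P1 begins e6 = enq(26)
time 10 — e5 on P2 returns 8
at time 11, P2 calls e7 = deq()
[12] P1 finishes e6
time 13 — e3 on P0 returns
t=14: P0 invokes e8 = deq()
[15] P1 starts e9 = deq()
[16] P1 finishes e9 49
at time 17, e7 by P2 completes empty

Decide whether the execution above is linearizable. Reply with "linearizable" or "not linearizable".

linearizable

one valid linearization: e1, e2, e3, e4, e5, e6, e9, e8, e7
after step 1 (e1 enq(21)): queue <21>
after step 2 (e2 deq() → 21): queue <>
after step 3 (e3 enq(8)): queue <8>
after step 4 (e4 enq(49)): queue <8,49>
after step 5 (e5 deq() → 8): queue <49>
after step 6 (e6 enq(26)): queue <49,26>
after step 7 (e9 deq() → 49): queue <26>
after step 8 (e8 deq() (pending, included)): queue <>
after step 9 (e7 deq() → empty): queue <>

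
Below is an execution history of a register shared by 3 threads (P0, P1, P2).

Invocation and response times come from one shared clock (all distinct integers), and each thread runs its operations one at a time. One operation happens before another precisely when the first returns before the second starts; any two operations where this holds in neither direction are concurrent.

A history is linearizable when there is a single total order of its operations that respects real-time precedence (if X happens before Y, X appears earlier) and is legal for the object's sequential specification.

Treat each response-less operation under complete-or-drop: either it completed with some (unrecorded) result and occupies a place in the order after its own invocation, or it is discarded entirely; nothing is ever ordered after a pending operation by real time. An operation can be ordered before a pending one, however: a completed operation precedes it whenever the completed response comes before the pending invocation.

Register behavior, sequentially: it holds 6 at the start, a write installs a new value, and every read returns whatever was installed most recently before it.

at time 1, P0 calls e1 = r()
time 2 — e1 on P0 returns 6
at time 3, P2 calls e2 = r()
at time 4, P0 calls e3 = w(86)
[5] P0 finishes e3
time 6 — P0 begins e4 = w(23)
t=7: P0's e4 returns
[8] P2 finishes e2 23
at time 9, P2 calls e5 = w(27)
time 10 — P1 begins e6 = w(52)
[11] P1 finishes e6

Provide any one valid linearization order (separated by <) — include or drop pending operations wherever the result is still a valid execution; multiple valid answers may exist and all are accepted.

step 1: e1 r() → 6 — value 6
step 2: e3 w(86) — value 86
step 3: e4 w(23) — value 23
step 4: e2 r() → 23 — value 23
step 5: e5 w(27) (pending, included) — value 27
step 6: e6 w(52) — value 52

e1 < e3 < e4 < e2 < e5 < e6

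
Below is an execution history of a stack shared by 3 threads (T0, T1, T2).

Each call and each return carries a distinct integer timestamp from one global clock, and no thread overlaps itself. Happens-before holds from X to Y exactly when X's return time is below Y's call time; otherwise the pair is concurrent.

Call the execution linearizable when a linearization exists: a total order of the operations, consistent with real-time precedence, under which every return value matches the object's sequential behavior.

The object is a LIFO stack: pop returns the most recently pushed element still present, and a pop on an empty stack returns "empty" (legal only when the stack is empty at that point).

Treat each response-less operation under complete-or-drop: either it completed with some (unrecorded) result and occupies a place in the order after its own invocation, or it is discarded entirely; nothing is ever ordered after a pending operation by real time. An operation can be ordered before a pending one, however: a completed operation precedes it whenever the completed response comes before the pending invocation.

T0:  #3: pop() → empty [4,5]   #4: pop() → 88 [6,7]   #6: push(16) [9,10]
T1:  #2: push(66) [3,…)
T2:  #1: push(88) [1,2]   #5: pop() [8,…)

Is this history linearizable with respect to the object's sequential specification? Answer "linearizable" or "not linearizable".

cut after 4 events: linearizable; cut after 5 events (#3 responds, time 5): not linearizable
the sole real-time-consistent order of 2 completed operations fails the stack replay
every completion of the 1 pending operation (#2) was checked; none linearizes
for example #1, #3 (pending dropped) fails at step 2: #3 pop() → empty is not legal there

not linearizable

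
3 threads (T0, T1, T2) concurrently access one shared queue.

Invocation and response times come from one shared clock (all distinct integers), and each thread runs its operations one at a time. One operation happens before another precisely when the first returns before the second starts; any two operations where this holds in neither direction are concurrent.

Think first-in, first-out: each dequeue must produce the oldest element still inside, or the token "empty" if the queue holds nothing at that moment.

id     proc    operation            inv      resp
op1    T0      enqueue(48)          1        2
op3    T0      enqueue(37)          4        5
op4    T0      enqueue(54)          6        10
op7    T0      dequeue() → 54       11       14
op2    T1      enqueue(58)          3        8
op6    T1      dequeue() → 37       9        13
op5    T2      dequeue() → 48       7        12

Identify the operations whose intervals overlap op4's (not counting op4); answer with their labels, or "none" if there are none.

concurrent with op4 ([6,10]): every op whose interval crosses 6..10
op1 [1,2]: before
op2 [3,8]: concurrent
op3 [4,5]: before
op5 [7,12]: concurrent
op6 [9,13]: concurrent
op7 [11,14]: after

op2, op5, op6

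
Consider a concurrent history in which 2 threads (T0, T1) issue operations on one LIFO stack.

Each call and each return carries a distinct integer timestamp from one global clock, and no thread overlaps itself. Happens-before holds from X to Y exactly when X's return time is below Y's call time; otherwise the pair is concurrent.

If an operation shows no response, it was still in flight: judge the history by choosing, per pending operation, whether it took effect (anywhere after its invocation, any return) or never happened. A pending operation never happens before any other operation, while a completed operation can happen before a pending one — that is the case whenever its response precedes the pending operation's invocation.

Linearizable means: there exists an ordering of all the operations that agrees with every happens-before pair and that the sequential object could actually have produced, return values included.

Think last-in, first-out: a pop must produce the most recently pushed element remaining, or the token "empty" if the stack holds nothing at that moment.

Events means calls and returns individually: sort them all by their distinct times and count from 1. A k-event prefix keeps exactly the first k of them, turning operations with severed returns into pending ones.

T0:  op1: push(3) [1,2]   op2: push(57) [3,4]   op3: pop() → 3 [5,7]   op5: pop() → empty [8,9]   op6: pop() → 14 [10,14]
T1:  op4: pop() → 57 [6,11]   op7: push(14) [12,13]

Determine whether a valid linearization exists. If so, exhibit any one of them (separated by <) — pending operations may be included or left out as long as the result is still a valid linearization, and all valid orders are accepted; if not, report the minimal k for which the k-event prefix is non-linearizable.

after step 1 (op1 push(3)): stack <3>
after step 2 (op2 push(57)): stack <3,57>
after step 3 (op4 pop() → 57): stack <3>
after step 4 (op3 pop() → 3): stack <>
after step 5 (op5 pop() → empty): stack <>
after step 6 (op7 push(14)): stack <14>
after step 7 (op6 pop() → 14): stack <>

linearizable — witness: op1 < op2 < op4 < op3 < op5 < op7 < op6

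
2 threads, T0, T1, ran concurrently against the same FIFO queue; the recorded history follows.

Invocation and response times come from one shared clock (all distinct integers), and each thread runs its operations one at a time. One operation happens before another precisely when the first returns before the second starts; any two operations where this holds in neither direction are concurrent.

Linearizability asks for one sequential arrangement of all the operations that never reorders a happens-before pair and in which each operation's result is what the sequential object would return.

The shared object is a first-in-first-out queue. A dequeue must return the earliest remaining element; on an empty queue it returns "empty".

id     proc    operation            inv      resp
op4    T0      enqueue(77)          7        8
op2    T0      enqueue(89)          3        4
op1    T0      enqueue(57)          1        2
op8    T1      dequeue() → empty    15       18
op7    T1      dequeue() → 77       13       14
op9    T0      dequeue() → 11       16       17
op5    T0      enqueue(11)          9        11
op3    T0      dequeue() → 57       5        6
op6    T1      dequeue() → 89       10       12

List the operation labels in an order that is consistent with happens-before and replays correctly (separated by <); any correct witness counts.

op1 < op2 < op3 < op4 < op5 < op6 < op7 < op9 < op8

1. op1 enqueue(57), leaving queue <57>
2. op2 enqueue(89), leaving queue <57,89>
3. op3 dequeue() → 57, leaving queue <89>
4. op4 enqueue(77), leaving queue <89,77>
5. op5 enqueue(11), leaving queue <89,77,11>
6. op6 dequeue() → 89, leaving queue <77,11>
7. op7 dequeue() → 77, leaving queue <11>
8. op9 dequeue() → 11, leaving queue <>
9. op8 dequeue() → empty, leaving queue <>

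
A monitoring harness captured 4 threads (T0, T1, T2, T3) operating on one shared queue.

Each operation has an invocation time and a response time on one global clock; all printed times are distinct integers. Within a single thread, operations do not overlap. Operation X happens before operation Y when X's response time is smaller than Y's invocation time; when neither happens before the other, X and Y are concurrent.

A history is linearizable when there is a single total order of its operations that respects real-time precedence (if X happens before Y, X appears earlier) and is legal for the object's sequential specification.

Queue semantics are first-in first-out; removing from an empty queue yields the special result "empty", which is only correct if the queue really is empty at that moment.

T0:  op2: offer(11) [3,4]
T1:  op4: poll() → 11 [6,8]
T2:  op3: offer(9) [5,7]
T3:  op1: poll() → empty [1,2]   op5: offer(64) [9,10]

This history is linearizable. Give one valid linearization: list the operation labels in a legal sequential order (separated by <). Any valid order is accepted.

op1 < op2 < op3 < op4 < op5

after step 1 (op1 poll() → empty): queue <>
after step 2 (op2 offer(11)): queue <11>
after step 3 (op3 offer(9)): queue <11,9>
after step 4 (op4 poll() → 11): queue <9>
after step 5 (op5 offer(64)): queue <9,64>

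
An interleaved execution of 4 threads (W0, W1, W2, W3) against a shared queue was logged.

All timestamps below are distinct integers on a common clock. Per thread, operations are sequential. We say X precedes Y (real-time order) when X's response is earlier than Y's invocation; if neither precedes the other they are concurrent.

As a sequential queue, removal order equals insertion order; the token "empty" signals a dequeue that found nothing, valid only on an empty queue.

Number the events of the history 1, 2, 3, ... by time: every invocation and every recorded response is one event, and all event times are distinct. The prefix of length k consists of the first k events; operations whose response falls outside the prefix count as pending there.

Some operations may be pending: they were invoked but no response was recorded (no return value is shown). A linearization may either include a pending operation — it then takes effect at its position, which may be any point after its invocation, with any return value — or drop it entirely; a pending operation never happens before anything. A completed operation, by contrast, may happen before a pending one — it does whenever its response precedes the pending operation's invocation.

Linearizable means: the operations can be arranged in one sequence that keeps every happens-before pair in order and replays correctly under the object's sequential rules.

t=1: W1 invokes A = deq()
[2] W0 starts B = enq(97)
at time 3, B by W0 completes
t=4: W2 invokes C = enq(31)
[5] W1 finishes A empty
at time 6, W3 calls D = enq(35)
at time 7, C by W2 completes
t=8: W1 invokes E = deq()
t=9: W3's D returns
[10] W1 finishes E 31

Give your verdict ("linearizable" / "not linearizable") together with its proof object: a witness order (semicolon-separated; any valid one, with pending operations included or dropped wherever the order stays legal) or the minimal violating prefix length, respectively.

already the first 10 events (up to E's response at time 10) admit no linearization; the first 9 still do
5 completed operations, 8 real-time-consistent orders — every queue replay fails
e.g. A, B, C, D, E: illegal at step 5, since E deq() → 31 cannot apply there
e.g. A, B, C, E, D: illegal at step 4, since E deq() → 31 cannot apply there

not linearizable — minimal violating prefix: 10 events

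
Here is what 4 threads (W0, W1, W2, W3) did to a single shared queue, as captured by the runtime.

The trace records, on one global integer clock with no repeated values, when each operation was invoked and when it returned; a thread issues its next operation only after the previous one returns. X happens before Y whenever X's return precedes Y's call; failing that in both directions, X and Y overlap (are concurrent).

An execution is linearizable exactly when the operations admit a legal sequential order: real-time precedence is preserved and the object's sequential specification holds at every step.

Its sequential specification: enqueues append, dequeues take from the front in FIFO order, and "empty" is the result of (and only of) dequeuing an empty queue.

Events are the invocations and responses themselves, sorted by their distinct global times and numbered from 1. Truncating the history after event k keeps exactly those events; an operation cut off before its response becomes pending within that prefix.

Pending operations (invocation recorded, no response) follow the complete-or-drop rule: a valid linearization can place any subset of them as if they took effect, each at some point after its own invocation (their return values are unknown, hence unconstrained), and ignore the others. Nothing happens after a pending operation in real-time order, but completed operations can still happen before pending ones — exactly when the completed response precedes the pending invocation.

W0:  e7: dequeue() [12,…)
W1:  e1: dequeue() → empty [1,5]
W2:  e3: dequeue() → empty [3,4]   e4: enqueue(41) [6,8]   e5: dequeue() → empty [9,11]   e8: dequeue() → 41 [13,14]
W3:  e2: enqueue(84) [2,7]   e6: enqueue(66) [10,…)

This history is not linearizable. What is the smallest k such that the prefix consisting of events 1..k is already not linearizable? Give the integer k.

events 1..10 are still linearizable — one witness is e1, e3, e2, e4:
after step 1 (e1 dequeue() → empty): queue <>
after step 2 (e3 dequeue() → empty): queue <>
after step 3 (e2 enqueue(84)): queue <84>
after step 4 (e4 enqueue(41)): queue <84,41>
adding event 11 (e5 responds at 11) leaves no legal real-time order
no completion choice of the 1 pending operation (e6) rescues it — every subset was tried
for example e1, e2, e3, e4, e5 (pending dropped) fails at step 3: e3 dequeue() → empty is not legal there
for example e1, e3, e2, e4, e5 (pending dropped) fails at step 5: e5 dequeue() → empty is not legal there

11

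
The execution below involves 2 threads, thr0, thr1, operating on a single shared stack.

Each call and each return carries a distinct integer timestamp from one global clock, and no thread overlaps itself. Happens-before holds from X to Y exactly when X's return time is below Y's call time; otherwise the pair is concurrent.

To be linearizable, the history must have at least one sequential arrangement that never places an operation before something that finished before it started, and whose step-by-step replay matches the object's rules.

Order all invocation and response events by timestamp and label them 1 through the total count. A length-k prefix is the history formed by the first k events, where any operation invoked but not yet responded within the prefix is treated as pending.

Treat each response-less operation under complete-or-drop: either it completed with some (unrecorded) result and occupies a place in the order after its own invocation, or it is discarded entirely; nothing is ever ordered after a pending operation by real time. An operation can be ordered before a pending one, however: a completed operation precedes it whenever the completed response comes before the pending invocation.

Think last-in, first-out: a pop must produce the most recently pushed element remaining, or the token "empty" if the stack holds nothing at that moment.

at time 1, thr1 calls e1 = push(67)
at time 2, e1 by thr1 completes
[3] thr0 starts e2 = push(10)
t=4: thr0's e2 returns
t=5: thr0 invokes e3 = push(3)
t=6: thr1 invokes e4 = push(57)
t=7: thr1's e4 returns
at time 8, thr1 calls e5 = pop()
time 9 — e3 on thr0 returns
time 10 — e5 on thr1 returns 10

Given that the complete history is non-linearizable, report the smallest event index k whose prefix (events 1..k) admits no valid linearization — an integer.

10

events 1..9 are linearizable, e.g. via e1, e2, e3, e4:
step 1: e1 push(67) — stack <67>
step 2: e2 push(10) — stack <67,10>
step 3: e3 push(3) — stack <67,10,3>
step 4: e4 push(57) — stack <67,10,3,57>
event 10 — e5's response, time 10 — after it, nothing linearizes
for example e1, e2, e3, e4, e5 fails at step 5: e5 pop() → 10 is not legal there
for example e1, e2, e4, e3, e5 fails at step 5: e5 pop() → 10 is not legal there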